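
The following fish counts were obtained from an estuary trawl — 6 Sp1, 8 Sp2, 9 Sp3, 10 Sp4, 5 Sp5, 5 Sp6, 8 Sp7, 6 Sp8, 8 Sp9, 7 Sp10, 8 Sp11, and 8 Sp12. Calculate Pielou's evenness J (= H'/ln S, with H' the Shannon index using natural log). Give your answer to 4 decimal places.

0.9915

Total N = 6+8+9+10+5+5+8+6+8+7+8+8 = 88, so the proportions are 0.068182, 0.090909, 0.102273, 0.113636, 0.056818, 0.056818, 0.090909, 0.068182, 0.090909, 0.079545, 0.090909, 0.090909 (working shown to 6 dp, full precision carried).
H' = −Σ pᵢ ln pᵢ = −((-0.183108) + (-0.217990) + (-0.233193) + (-0.247131) + (-0.162949) + (-0.162949) + (-0.217990) + (-0.183108) + (-0.217990) + (-0.201363) + (-0.217990) + (-0.217990)) = 2.463753.
With S = 12 species, ln S = 2.484907, so J = 2.463753/2.484907 = 0.991487, i.e. 0.9915 to 4 decimal places.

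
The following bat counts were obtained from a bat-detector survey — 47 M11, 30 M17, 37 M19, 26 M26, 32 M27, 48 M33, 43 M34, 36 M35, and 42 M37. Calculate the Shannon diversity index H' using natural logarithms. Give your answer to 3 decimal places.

2.179

Total N = 47+30+37+26+32+48+43+36+42 = 341, so the proportions are 0.13783, 0.08798, 0.1085, 0.07625, 0.09384, 0.14076, 0.1261, 0.10557, 0.12317 (working shown to 5 dp, full precision carried).
Each pᵢ ln pᵢ term: 0.13783×(-1.98173)=-0.27314, 0.08798×(-2.43069)=-0.21384, 0.1085×(-2.22096)=-0.24098, 0.07625×(-2.57379)=-0.19624, 0.09384×(-2.36615)=-0.22204, 0.14076×(-1.96068)=-0.27599, 0.1261×(-2.07068)=-0.26111, 0.10557×(-2.24836)=-0.23736, 0.12317×(-2.09421)=-0.25794.
Sum = -2.17866, so H' = 2.179.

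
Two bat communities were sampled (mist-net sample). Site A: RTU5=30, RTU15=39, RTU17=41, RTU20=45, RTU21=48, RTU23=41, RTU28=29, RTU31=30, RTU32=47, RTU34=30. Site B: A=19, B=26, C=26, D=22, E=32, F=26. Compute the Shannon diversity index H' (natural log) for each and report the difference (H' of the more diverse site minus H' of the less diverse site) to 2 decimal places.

Site A: N=380, proportions 0.0789, 0.1026, 0.1079, 0.1184, 0.1263, 0.1079, 0.0763, 0.0789, 0.1237, 0.0789, giving H' = 2.2843 (working shown to 4 dp, full precision carried).
Site B: N=151, proportions 0.1258, 0.1722, 0.1722, 0.1457, 0.2119, 0.1722, giving H' = 1.7790.
Difference = |2.2843 − 1.7790| = 0.5053, i.e. 0.51 to 2 decimal places.

0.51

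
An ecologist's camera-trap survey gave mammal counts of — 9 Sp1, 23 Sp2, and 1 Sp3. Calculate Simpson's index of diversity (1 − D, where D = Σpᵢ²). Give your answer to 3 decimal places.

0.439

Total N = 9+23+1 = 33, so the proportions are 0.27273, 0.69697, 0.0303 (working shown to 5 dp, full precision carried).
D = 0.27273² + 0.69697² + 0.0303² = 0.07438 + 0.48577 + 0.00092 = 0.56107.
So 1 − D = 0.43893, i.e. 0.439 to 3 decimal places.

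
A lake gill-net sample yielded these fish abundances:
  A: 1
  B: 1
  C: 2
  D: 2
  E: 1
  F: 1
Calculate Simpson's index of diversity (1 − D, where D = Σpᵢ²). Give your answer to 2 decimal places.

Total N = 1+1+2+2+1+1 = 8, so the proportions are 0.125, 0.125, 0.25, 0.25, 0.125, 0.125 (working shown to 4 dp, full precision carried).
D = 0.125² + 0.125² + 0.25² + 0.25² + 0.125² + 0.125² = 0.0156 + 0.0156 + 0.0625 + 0.0625 + 0.0156 + 0.0156 = 0.1875.
So 1 − D = 0.8125, i.e. 0.81 to 2 decimal places.

0.81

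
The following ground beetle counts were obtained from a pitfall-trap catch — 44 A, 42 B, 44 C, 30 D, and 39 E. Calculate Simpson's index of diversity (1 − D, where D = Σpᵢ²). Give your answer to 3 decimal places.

Total N = 44+42+44+30+39 = 199, so the proportions are 0.22111, 0.21106, 0.22111, 0.15075, 0.19598 (working shown to 5 dp, full precision carried).
D = 0.22111² + 0.21106² + 0.22111² + 0.15075² + 0.19598² = 0.04889 + 0.04454 + 0.04889 + 0.02273 + 0.03841 = 0.20345.
So 1 − D = 0.79655, i.e. 0.797 to 3 decimal places.

0.797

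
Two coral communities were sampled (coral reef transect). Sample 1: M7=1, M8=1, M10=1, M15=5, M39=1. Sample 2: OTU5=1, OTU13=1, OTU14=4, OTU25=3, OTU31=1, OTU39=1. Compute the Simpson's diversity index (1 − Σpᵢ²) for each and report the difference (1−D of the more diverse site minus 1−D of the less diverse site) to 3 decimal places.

0.118

Sample 1: N=9, proportions 0.1111111, 0.1111111, 0.1111111, 0.5555556, 0.1111111, giving 1−D = 0.6419753 (working shown to 7 dp, full precision carried).
Sample 2: N=11, proportions 0.0909091, 0.0909091, 0.3636364, 0.2727273, 0.0909091, 0.0909091, giving 1−D = 0.7603306.
Difference = |0.6419753 − 0.7603306| = 0.1183553, i.e. 0.118 to 3 decimal places.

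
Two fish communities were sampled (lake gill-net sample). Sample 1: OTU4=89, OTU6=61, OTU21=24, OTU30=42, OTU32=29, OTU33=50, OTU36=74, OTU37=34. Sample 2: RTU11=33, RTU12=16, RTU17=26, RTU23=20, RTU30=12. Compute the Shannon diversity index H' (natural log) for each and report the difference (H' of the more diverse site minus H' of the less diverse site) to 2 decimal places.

0.44

Sample 1: N=403, proportions 0.2208, 0.1514, 0.0596, 0.1042, 0.072, 0.1241, 0.1836, 0.0844, giving H' = 1.9911 (working shown to 4 dp, full precision carried).
Sample 2: N=107, proportions 0.3084, 0.1495, 0.243, 0.1869, 0.1121, giving H' = 1.5496.
Difference = |1.9911 − 1.5496| = 0.4415, i.e. 0.44 to 2 decimal places.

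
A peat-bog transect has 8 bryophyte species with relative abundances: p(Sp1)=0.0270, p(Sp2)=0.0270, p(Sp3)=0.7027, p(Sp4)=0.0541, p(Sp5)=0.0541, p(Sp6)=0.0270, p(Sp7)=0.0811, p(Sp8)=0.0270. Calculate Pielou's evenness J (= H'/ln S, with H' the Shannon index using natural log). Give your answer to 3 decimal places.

0.557

H' = −Σ pᵢ ln pᵢ = −((-0.09752) + (-0.09752) + (-0.24793) + (-0.15781) + (-0.15781) + (-0.09752) + (-0.20373) + (-0.09752)) = 1.15736 (working shown to 5 dp, full precision carried).
With S = 8 species, ln S = 2.07944, so J = 1.15736/2.07944 = 0.55657, i.e. 0.557 to 3 decimal places.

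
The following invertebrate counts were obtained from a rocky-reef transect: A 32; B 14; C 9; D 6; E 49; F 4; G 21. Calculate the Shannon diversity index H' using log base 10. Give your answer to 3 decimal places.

0.720

Total N = 32+14+9+6+49+4+21 = 135, so the proportions are 0.23704, 0.1037, 0.06667, 0.04444, 0.36296, 0.02963, 0.15556 (working shown to 5 dp, full precision carried).
Each pᵢ log₁₀ pᵢ term: 0.23704×(-0.62518)=-0.14819, 0.1037×(-0.98421)=-0.10207, 0.06667×(-1.17609)=-0.07841, 0.04444×(-1.35218)=-0.06010, 0.36296×(-0.44014)=-0.15975, 0.02963×(-1.52827)=-0.04528, 0.15556×(-0.80811)=-0.12571.
Sum = -0.71950, so H' = 0.720.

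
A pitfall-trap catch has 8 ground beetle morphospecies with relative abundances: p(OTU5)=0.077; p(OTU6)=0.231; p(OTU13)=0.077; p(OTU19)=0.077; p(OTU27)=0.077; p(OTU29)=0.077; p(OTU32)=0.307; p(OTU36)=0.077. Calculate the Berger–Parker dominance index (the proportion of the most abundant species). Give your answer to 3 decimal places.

0.307

The largest proportion is 0.307, i.e. d = 0.307 to 3 decimal places.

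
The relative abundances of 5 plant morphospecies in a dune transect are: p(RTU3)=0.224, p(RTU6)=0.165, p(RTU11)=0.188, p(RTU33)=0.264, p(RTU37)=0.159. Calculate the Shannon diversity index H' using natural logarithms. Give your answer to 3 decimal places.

Each pᵢ ln pᵢ term (working shown to 5 dp, full precision carried): 0.224×(-1.49611)=-0.33513, 0.165×(-1.80181)=-0.29730, 0.188×(-1.67131)=-0.31421, 0.264×(-1.33181)=-0.35160, 0.159×(-1.83885)=-0.29238.
Sum = -1.59061, so H' = 1.591.

1.591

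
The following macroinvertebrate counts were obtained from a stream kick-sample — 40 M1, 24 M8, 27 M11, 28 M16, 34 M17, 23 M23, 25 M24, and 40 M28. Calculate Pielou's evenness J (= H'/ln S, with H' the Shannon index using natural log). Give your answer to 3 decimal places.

Total N = 40+24+27+28+34+23+25+40 = 241, so the proportions are 0.16598, 0.09959, 0.11203, 0.11618, 0.14108, 0.09544, 0.10373, 0.16598 (working shown to 5 dp, full precision carried).
H' = −Σ pᵢ ln pᵢ = −((-0.29808) + (-0.22972) + (-0.24524) + (-0.25009) + (-0.27629) + (-0.22421) + (-0.23505) + (-0.29808)) = 2.05676.
With S = 8 species, ln S = 2.07944, so J = 2.05676/2.07944 = 0.98909, i.e. 0.989 to 3 decimal places.

0.989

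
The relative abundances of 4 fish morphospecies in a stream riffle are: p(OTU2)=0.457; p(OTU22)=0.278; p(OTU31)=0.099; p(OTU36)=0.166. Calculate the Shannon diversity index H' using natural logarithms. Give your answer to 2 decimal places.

Each pᵢ ln pᵢ term (working shown to 4 dp, full precision carried): 0.457×(-0.7831)=-0.3579, 0.278×(-1.2801)=-0.3559, 0.099×(-2.3126)=-0.2290, 0.166×(-1.7958)=-0.2981.
Sum = -1.2408, so H' = 1.24.

1.24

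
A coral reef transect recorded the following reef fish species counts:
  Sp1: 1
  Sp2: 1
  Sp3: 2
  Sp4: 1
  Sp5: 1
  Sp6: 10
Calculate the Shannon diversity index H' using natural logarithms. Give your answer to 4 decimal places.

1.2468

Total N = 1+1+2+1+1+10 = 16, so the proportions are 0.0625, 0.0625, 0.125, 0.0625, 0.0625, 0.625 (working shown to 6 dp, full precision carried).
Each pᵢ ln pᵢ term: 0.0625×(-2.772589)=-0.173287, 0.0625×(-2.772589)=-0.173287, 0.125×(-2.079442)=-0.259930, 0.0625×(-2.772589)=-0.173287, 0.0625×(-2.772589)=-0.173287, 0.625×(-0.470004)=-0.293752.
Sum = -1.246830, so H' = 1.2468.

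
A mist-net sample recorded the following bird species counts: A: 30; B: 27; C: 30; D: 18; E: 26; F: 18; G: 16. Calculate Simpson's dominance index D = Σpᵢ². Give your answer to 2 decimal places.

Total N = 30+27+30+18+26+18+16 = 165, so the proportions are 0.1818, 0.1636, 0.1818, 0.1091, 0.1576, 0.1091, 0.097 (working shown to 4 dp, full precision carried).
D = 0.1818² + 0.1636² + 0.1818² + 0.1091² + 0.1576² + 0.1091² + 0.097² = 0.0331 + 0.0268 + 0.0331 + 0.0119 + 0.0248 + 0.0119 + 0.0094 = 0.1509.
To 2 decimal places, D = 0.15.

0.15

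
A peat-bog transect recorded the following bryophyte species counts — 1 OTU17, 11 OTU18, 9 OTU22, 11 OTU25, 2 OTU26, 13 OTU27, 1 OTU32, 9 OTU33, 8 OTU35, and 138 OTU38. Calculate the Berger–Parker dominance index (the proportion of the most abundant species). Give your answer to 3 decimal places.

0.680

Total N = 1+11+9+11+2+13+1+9+8+138 = 203, so the proportions are 0.00493, 0.05419, 0.04433, 0.05419, 0.00985, 0.06404, 0.00493, 0.04433, 0.03941, 0.6798 (working shown to 5 dp, full precision carried).
The largest proportion is 0.6798, i.e. d = 0.680 to 3 decimal places.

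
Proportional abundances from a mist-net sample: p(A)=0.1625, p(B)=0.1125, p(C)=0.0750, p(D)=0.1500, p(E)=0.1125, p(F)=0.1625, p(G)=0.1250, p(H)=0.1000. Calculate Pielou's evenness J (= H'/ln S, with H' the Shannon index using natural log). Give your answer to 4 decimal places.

H' = −Σ pᵢ ln pᵢ = −((-0.295275) + (-0.245790) + (-0.194270) + (-0.284568) + (-0.245790) + (-0.295275) + (-0.259930) + (-0.230259)) = 2.051157 (working shown to 6 dp, full precision carried).
With S = 8 species, ln S = 2.079442, so J = 2.051157/2.079442 = 0.986398, i.e. 0.9864 to 4 decimal places.

0.9864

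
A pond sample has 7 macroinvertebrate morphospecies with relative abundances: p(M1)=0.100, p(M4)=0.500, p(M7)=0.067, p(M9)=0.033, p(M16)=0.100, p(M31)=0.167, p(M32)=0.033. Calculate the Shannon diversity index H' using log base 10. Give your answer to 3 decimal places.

Each pᵢ log₁₀ pᵢ term (working shown to 5 dp, full precision carried): 0.1×(-1.00000)=-0.10000, 0.5×(-0.30103)=-0.15051, 0.067×(-1.17393)=-0.07865, 0.033×(-1.48149)=-0.04889, 0.1×(-1.00000)=-0.10000, 0.167×(-0.77728)=-0.12981, 0.033×(-1.48149)=-0.04889.
Sum = -0.65675, so H' = 0.657.

0.657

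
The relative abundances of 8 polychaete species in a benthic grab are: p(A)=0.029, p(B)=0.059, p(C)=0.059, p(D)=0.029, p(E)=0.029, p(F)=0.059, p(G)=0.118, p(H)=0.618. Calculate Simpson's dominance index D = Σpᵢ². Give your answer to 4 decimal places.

0.4088

D = 0.029² + 0.059² + 0.059² + 0.029² + 0.029² + 0.059² + 0.118² + 0.618² = 0.000841 + 0.003481 + 0.003481 + 0.000841 + 0.000841 + 0.003481 + 0.013924 + 0.381924 = 0.408814 (working shown to 6 dp, full precision carried).
To 4 decimal places, D = 0.4088.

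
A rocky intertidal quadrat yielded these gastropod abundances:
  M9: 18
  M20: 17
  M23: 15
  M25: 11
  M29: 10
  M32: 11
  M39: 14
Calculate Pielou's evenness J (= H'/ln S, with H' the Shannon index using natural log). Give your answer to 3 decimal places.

Total N = 18+17+15+11+10+11+14 = 96, so the proportions are 0.1875, 0.17708, 0.15625, 0.11458, 0.10417, 0.11458, 0.14583 (working shown to 5 dp, full precision carried).
H' = −Σ pᵢ ln pᵢ = −((-0.31387) + (-0.30656) + (-0.29005) + (-0.24824) + (-0.23560) + (-0.24824) + (-0.28077)) = 1.92332.
With S = 7 species, ln S = 1.94591, so J = 1.92332/1.94591 = 0.98839, i.e. 0.988 to 3 decimal places.

0.988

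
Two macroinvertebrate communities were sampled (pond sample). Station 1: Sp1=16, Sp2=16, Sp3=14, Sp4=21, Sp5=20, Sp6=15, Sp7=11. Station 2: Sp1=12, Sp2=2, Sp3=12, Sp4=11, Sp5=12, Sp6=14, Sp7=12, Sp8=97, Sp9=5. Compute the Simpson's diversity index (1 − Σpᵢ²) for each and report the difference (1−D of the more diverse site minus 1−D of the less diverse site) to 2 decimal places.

0.18

Station 1: N=113, proportions 0.1416, 0.1416, 0.1239, 0.1858, 0.177, 0.1327, 0.0973, giving 1−D = 0.8516 (working shown to 4 dp, full precision carried).
Station 2: N=177, proportions 0.0678, 0.0113, 0.0678, 0.0621, 0.0678, 0.0791, 0.0678, 0.548, 0.0282, giving 1−D = 0.6702.
Difference = |0.8516 − 0.6702| = 0.1814, i.e. 0.18 to 2 decimal places.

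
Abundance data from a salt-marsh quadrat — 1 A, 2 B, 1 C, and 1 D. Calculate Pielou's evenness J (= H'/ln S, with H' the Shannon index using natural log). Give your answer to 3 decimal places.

Total N = 1+2+1+1 = 5, so the proportions are 0.2, 0.4, 0.2, 0.2 (working shown to 5 dp, full precision carried).
H' = −Σ pᵢ ln pᵢ = −((-0.32189) + (-0.36652) + (-0.32189) + (-0.32189)) = 1.33218.
With S = 4 species, ln S = 1.38629, so J = 1.33218/1.38629 = 0.96096, i.e. 0.961 to 3 decimal places.

0.961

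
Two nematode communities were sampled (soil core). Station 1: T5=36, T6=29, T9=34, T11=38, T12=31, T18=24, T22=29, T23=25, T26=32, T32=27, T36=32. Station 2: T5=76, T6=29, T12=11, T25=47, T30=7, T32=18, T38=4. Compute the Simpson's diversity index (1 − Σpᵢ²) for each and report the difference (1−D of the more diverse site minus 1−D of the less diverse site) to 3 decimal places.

0.161

Station 1: N=337, proportions 0.106825, 0.086053, 0.10089, 0.11276, 0.091988, 0.071217, 0.086053, 0.074184, 0.094955, 0.080119, 0.094955, giving 1−D = 0.907396 (working shown to 6 dp, full precision carried).
Station 2: N=192, proportions 0.395833, 0.151042, 0.057292, 0.244792, 0.036458, 0.09375, 0.020833, giving 1−D = 0.746745.
Difference = |0.907396 − 0.746745| = 0.160651, i.e. 0.161 to 3 decimal places.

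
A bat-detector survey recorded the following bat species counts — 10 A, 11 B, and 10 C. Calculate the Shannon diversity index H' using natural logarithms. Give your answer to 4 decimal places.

Total N = 10+11+10 = 31, so the proportions are 0.322581, 0.354839, 0.322581 (working shown to 6 dp, full precision carried).
Each pᵢ ln pᵢ term: 0.322581×(-1.131402)=-0.364968, 0.354839×(-1.036092)=-0.367646, 0.322581×(-1.131402)=-0.364968.
Sum = -1.097582, so H' = 1.0976.

1.0976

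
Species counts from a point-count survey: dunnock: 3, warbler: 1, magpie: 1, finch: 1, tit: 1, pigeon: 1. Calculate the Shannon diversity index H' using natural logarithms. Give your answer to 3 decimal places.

Total N = 3+1+1+1+1+1 = 8, so the proportions are 0.375, 0.125, 0.125, 0.125, 0.125, 0.125 (working shown to 5 dp, full precision carried).
Each pᵢ ln pᵢ term: 0.375×(-0.98083)=-0.36781, 0.125×(-2.07944)=-0.25993, 0.125×(-2.07944)=-0.25993, 0.125×(-2.07944)=-0.25993, 0.125×(-2.07944)=-0.25993, 0.125×(-2.07944)=-0.25993.
Sum = -1.66746, so H' = 1.667.

1.667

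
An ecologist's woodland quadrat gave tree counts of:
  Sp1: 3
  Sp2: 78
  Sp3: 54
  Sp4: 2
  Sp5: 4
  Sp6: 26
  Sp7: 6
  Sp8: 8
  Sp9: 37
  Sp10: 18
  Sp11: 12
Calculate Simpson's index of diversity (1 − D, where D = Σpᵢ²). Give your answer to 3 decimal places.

Total N = 3+78+54+2+4+26+6+8+37+18+12 = 248, so the proportions are 0.0121, 0.31452, 0.21774, 0.00806, 0.01613, 0.10484, 0.02419, 0.03226, 0.14919, 0.07258, 0.04839 (working shown to 5 dp, full precision carried).
D = 0.0121² + 0.31452² + 0.21774² + 0.00806² + 0.01613² + 0.10484² + 0.02419² + 0.03226² + 0.14919² + 0.07258² + 0.04839² = 0.00015 + 0.09892 + 0.04741 + 0.00007 + 0.00026 + 0.01099 + 0.00059 + 0.00104 + 0.02226 + 0.00527 + 0.00234 = 0.18929.
So 1 − D = 0.81071, i.e. 0.811 to 3 decimal places.

0.811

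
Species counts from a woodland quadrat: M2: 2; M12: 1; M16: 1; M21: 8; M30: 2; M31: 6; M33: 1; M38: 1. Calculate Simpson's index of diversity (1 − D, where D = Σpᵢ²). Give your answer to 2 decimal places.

Total N = 2+1+1+8+2+6+1+1 = 22, so the proportions are 0.0909, 0.0455, 0.0455, 0.3636, 0.0909, 0.2727, 0.0455, 0.0455 (working shown to 4 dp, full precision carried).
D = 0.0909² + 0.0455² + 0.0455² + 0.3636² + 0.0909² + 0.2727² + 0.0455² + 0.0455² = 0.0083 + 0.0021 + 0.0021 + 0.1322 + 0.0083 + 0.0744 + 0.0021 + 0.0021 = 0.2314.
So 1 − D = 0.7686, i.e. 0.77 to 2 decimal places.

0.77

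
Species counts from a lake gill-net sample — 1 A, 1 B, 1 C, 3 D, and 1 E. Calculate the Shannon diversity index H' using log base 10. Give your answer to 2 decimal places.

Total N = 1+1+1+3+1 = 7, so the proportions are 0.1429, 0.1429, 0.1429, 0.4286, 0.1429 (working shown to 4 dp, full precision carried).
Each pᵢ log₁₀ pᵢ term: 0.1429×(-0.8451)=-0.1207, 0.1429×(-0.8451)=-0.1207, 0.1429×(-0.8451)=-0.1207, 0.4286×(-0.3680)=-0.1577, 0.1429×(-0.8451)=-0.1207.
Sum = -0.6406, so H' = 0.64.

0.64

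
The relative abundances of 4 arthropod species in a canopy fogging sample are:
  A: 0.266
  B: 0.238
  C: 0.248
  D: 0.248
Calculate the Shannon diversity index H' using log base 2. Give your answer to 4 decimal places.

Each pᵢ log₂ pᵢ term (working shown to 6 dp, full precision carried): 0.266×(-1.910502)=-0.508193, 0.238×(-2.070967)=-0.492890, 0.248×(-2.011588)=-0.498874, 0.248×(-2.011588)=-0.498874.
Sum = -1.998831, so H' = 1.9988.

1.9988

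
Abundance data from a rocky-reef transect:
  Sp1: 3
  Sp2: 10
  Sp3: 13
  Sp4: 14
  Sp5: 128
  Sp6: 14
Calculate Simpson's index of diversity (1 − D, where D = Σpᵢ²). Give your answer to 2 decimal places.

Total N = 3+10+13+14+128+14 = 182, so the proportions are 0.0165, 0.0549, 0.0714, 0.0769, 0.7033, 0.0769 (working shown to 4 dp, full precision carried).
D = 0.0165² + 0.0549² + 0.0714² + 0.0769² + 0.7033² + 0.0769² = 0.0003 + 0.0030 + 0.0051 + 0.0059 + 0.4946 + 0.0059 = 0.5149.
So 1 − D = 0.4851, i.e. 0.49 to 2 decimal places.

0.49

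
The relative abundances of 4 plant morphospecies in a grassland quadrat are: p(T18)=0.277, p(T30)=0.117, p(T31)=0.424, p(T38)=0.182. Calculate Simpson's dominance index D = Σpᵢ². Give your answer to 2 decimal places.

D = 0.277² + 0.117² + 0.424² + 0.182² = 0.0767 + 0.0137 + 0.1798 + 0.0331 = 0.3033 (working shown to 4 dp, full precision carried).
To 2 decimal places, D = 0.30.

0.30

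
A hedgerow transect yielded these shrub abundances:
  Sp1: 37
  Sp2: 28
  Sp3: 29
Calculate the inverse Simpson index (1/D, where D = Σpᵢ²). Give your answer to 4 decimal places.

Total N = 37+28+29 = 94, so the proportions are 0.393617, 0.2978723, 0.3085106 (working shown to 7 dp, full precision carried).
D = 0.393617² + 0.2978723² + 0.3085106² = 0.1549344 + 0.0887279 + 0.0951788 = 0.3388411.
So 1/D = 2.951236, i.e. 2.9512 to 4 decimal places.

2.9512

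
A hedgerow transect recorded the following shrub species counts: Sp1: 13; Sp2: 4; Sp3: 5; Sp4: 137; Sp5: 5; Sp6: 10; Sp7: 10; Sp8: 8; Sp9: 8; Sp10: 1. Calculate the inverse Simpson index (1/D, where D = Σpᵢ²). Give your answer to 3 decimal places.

2.090

Total N = 13+4+5+137+5+10+10+8+8+1 = 201, so the proportions are 0.064677, 0.0199, 0.024876, 0.681592, 0.024876, 0.049751, 0.049751, 0.039801, 0.039801, 0.004975 (working shown to 6 dp, full precision carried).
D = 0.064677² + 0.0199² + 0.024876² + 0.681592² + 0.024876² + 0.049751² + 0.049751² + 0.039801² + 0.039801² + 0.004975² = 0.004183 + 0.000396 + 0.000619 + 0.464568 + 0.000619 + 0.002475 + 0.002475 + 0.001584 + 0.001584 + 0.000025 = 0.478528.
So 1/D = 2.08974, i.e. 2.090 to 3 decimal places.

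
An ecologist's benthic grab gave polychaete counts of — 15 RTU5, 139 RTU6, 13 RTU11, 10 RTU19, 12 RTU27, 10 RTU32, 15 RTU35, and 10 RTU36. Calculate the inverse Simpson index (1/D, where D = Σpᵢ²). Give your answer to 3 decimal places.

2.462

Total N = 15+139+13+10+12+10+15+10 = 224, so the proportions are 0.066964, 0.620536, 0.058036, 0.044643, 0.053571, 0.044643, 0.066964, 0.044643 (working shown to 6 dp, full precision carried).
D = 0.066964² + 0.620536² + 0.058036² + 0.044643² + 0.053571² + 0.044643² + 0.066964² + 0.044643² = 0.004484 + 0.385065 + 0.003368 + 0.001993 + 0.002870 + 0.001993 + 0.004484 + 0.001993 = 0.406250.
So 1/D = 2.46154, i.e. 2.462 to 3 decimal places.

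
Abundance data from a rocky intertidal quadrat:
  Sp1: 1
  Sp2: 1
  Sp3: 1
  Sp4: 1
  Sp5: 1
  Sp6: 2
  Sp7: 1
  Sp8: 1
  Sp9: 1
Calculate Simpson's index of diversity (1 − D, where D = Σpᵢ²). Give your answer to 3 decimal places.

Total N = 1+1+1+1+1+2+1+1+1 = 10, so the proportions are 0.1, 0.1, 0.1, 0.1, 0.1, 0.2, 0.1, 0.1, 0.1 (working shown to 5 dp, full precision carried).
D = 0.1² + 0.1² + 0.1² + 0.1² + 0.1² + 0.2² + 0.1² + 0.1² + 0.1² = 0.01000 + 0.01000 + 0.01000 + 0.01000 + 0.01000 + 0.04000 + 0.01000 + 0.01000 + 0.01000 = 0.12000.
So 1 − D = 0.88000, i.e. 0.880 to 3 decimal places.

0.880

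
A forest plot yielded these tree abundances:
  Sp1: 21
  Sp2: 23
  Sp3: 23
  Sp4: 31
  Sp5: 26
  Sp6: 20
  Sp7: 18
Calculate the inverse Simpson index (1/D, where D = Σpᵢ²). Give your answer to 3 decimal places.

6.799

Total N = 21+23+23+31+26+20+18 = 162, so the proportions are 0.1296296, 0.1419753, 0.1419753, 0.191358, 0.1604938, 0.1234568, 0.1111111 (working shown to 7 dp, full precision carried).
D = 0.1296296² + 0.1419753² + 0.1419753² + 0.191358² + 0.1604938² + 0.1234568² + 0.1111111² = 0.0168038 + 0.0201570 + 0.0201570 + 0.0366179 + 0.0257583 + 0.0152416 + 0.0123457 = 0.1470812.
So 1/D = 6.79896, i.e. 6.799 to 3 decimal places.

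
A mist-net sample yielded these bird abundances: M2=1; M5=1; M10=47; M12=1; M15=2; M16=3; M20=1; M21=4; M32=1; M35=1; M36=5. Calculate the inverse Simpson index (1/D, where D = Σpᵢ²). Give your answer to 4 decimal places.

1.9784

Total N = 1+1+47+1+2+3+1+4+1+1+5 = 67, so the proportions are 0.0149254, 0.0149254, 0.7014925, 0.0149254, 0.0298507, 0.0447761, 0.0149254, 0.0597015, 0.0149254, 0.0149254, 0.0746269 (working shown to 7 dp, full precision carried).
D = 0.0149254² + 0.0149254² + 0.7014925² + 0.0149254² + 0.0298507² + 0.0447761² + 0.0149254² + 0.0597015² + 0.0149254² + 0.0149254² + 0.0746269² = 0.0002228 + 0.0002228 + 0.4920918 + 0.0002228 + 0.0008911 + 0.0020049 + 0.0002228 + 0.0035643 + 0.0002228 + 0.0002228 + 0.0055692 = 0.5054578.
So 1/D = 1.978405, i.e. 1.9784 to 4 decimal places.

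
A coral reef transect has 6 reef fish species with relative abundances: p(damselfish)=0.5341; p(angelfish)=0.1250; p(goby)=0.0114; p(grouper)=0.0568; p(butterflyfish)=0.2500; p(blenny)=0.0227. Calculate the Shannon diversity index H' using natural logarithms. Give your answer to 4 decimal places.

1.2413

Each pᵢ ln pᵢ term (working shown to 6 dp, full precision carried): 0.5341×(-0.627172)=-0.334973, 0.125×(-2.079442)=-0.259930, 0.0114×(-4.474142)=-0.051005, 0.0568×(-2.868219)=-0.162915, 0.25×(-1.386294)=-0.346574, 0.0227×(-3.785390)=-0.085928.
Sum = -1.241325, so H' = 1.2413.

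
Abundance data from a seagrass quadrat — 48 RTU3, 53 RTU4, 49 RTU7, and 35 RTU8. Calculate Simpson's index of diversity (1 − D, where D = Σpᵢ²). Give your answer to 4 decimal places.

Total N = 48+53+49+35 = 185, so the proportions are 0.259459, 0.286486, 0.264865, 0.189189 (working shown to 6 dp, full precision carried).
D = 0.259459² + 0.286486² + 0.264865² + 0.189189² = 0.067319 + 0.082075 + 0.070153 + 0.035793 = 0.255340.
So 1 − D = 0.744660, i.e. 0.7447 to 4 decimal places.

0.7447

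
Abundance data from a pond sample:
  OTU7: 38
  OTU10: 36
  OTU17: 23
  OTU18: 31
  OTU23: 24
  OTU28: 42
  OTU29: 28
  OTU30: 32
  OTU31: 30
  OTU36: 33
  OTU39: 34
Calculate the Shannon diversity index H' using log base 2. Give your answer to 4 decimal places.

3.4384

Total N = 38+36+23+31+24+42+28+32+30+33+34 = 351, so the proportions are 0.108262, 0.102564, 0.065527, 0.088319, 0.068376, 0.119658, 0.079772, 0.091168, 0.08547, 0.094017, 0.096866 (working shown to 6 dp, full precision carried).
Each pᵢ log₂ pᵢ term: 0.108262×(-3.207400)=-0.347240, 0.102564×(-3.285402)=-0.336964, 0.065527×(-3.931765)=-0.257637, 0.088319×(-3.501131)=-0.309217, 0.068376×(-3.870365)=-0.264640, 0.119658×(-3.063010)=-0.366514, 0.079772×(-3.647972)=-0.291006, 0.091168×(-3.455327)=-0.315016, 0.08547×(-3.548437)=-0.303285, 0.094017×(-3.410933)=-0.320686, 0.096866×(-3.367864)=-0.326232.
Sum = -3.438437, so H' = 3.4384.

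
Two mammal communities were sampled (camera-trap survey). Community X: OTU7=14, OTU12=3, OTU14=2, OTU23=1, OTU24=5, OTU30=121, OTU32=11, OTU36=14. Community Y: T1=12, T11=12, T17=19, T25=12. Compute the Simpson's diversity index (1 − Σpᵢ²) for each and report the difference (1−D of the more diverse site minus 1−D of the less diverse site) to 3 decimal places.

Community X: N=171, proportions 0.08187, 0.01754, 0.0117, 0.00585, 0.02924, 0.7076, 0.06433, 0.08187, giving 1−D = 0.48042 (working shown to 5 dp, full precision carried).
Community Y: N=55, proportions 0.21818, 0.21818, 0.34545, 0.21818, giving 1−D = 0.73785.
Difference = |0.48042 − 0.73785| = 0.25743, i.e. 0.257 to 3 decimal places.

0.257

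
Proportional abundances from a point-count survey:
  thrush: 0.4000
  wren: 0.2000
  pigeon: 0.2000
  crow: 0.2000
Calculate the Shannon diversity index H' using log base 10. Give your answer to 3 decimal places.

0.579

Each pᵢ log₁₀ pᵢ term (working shown to 5 dp, full precision carried): 0.4×(-0.39794)=-0.15918, 0.2×(-0.69897)=-0.13979, 0.2×(-0.69897)=-0.13979, 0.2×(-0.69897)=-0.13979.
Sum = -0.57856, so H' = 0.579.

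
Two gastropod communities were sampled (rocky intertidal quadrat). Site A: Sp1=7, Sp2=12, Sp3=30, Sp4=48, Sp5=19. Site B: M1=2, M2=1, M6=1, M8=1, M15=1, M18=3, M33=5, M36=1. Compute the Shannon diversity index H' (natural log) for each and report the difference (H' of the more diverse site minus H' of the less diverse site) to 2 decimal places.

Site A: N=116, proportions 0.0603, 0.1034, 0.2586, 0.4138, 0.1638, giving H' = 1.4153 (working shown to 4 dp, full precision carried).
Site B: N=15, proportions 0.1333, 0.0667, 0.0667, 0.0667, 0.0667, 0.2, 0.3333, 0.0667, giving H' = 1.8594.
Difference = |1.4153 − 1.8594| = 0.4441, i.e. 0.44 to 2 decimal places.

0.44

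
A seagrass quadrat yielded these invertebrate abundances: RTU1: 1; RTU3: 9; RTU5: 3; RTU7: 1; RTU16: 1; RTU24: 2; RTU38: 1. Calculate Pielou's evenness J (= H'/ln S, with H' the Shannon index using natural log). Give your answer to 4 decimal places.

0.7871

Total N = 1+9+3+1+1+2+1 = 18, so the proportions are 0.055556, 0.5, 0.166667, 0.055556, 0.055556, 0.111111, 0.055556 (working shown to 6 dp, full precision carried).
H' = −Σ pᵢ ln pᵢ = −((-0.160576) + (-0.346574) + (-0.298627) + (-0.160576) + (-0.160576) + (-0.244136) + (-0.160576)) = 1.531641.
With S = 7 species, ln S = 1.945910, so J = 1.531641/1.945910 = 0.787108, i.e. 0.7871 to 4 decimal places.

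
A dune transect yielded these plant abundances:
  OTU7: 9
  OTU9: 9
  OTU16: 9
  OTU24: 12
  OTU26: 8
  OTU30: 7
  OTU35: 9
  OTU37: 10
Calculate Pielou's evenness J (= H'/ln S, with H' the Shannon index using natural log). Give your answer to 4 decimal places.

0.9947

Total N = 9+9+9+12+8+7+9+10 = 73, so the proportions are 0.123288, 0.123288, 0.123288, 0.164384, 0.109589, 0.09589, 0.123288, 0.136986 (working shown to 6 dp, full precision carried).
H' = −Σ pᵢ ln pᵢ = −((-0.258070) + (-0.258070) + (-0.258070) + (-0.296803) + (-0.242303) + (-0.224820) + (-0.258070) + (-0.272312)) = 2.068518.
With S = 8 species, ln S = 2.079442, so J = 2.068518/2.079442 = 0.994747, i.e. 0.9947 to 4 decimal places.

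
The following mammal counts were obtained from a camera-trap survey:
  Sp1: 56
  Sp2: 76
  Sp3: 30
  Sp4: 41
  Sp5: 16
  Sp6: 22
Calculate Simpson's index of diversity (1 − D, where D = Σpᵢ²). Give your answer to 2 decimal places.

Total N = 56+76+30+41+16+22 = 241, so the proportions are 0.2324, 0.3154, 0.1245, 0.1701, 0.0664, 0.0913 (working shown to 4 dp, full precision carried).
D = 0.2324² + 0.3154² + 0.1245² + 0.1701² + 0.0664² + 0.0913² = 0.0540 + 0.0994 + 0.0155 + 0.0289 + 0.0044 + 0.0083 = 0.2106.
So 1 − D = 0.7894, i.e. 0.79 to 2 decimal places.

0.79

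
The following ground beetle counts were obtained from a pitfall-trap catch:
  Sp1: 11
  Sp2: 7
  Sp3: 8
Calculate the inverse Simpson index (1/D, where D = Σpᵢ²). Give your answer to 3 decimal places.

Total N = 11+7+8 = 26, so the proportions are 0.423077, 0.269231, 0.307692 (working shown to 6 dp, full precision carried).
D = 0.423077² + 0.269231² + 0.307692² = 0.178994 + 0.072485 + 0.094675 = 0.346154.
So 1/D = 2.88889, i.e. 2.889 to 3 decimal places.

2.889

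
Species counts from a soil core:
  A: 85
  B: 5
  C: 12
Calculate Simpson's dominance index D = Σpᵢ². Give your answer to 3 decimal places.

0.711

Total N = 85+5+12 = 102, so the proportions are 0.83333, 0.04902, 0.11765 (working shown to 5 dp, full precision carried).
D = 0.83333² + 0.04902² + 0.11765² = 0.69444 + 0.00240 + 0.01384 = 0.71069.
To 3 decimal places, D = 0.711.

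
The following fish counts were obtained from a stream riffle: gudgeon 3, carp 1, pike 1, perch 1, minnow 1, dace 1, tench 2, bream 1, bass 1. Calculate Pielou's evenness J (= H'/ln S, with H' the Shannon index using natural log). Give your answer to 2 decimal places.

0.95

Total N = 3+1+1+1+1+1+2+1+1 = 12, so the proportions are 0.25, 0.0833, 0.0833, 0.0833, 0.0833, 0.0833, 0.1667, 0.0833, 0.0833 (working shown to 4 dp, full precision carried).
H' = −Σ pᵢ ln pᵢ = −((-0.3466) + (-0.2071) + (-0.2071) + (-0.2071) + (-0.2071) + (-0.2071) + (-0.2986) + (-0.2071) + (-0.2071)) = 2.0947.
With S = 9 species, ln S = 2.1972, so J = 2.0947/2.1972 = 0.9534, i.e. 0.95 to 2 decimal places.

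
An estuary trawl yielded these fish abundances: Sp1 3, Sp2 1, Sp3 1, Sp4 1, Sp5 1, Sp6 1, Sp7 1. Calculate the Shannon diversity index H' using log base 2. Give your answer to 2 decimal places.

Total N = 3+1+1+1+1+1+1 = 9, so the proportions are 0.3333, 0.1111, 0.1111, 0.1111, 0.1111, 0.1111, 0.1111 (working shown to 4 dp, full precision carried).
Each pᵢ log₂ pᵢ term: 0.3333×(-1.5850)=-0.5283, 0.1111×(-3.1699)=-0.3522, 0.1111×(-3.1699)=-0.3522, 0.1111×(-3.1699)=-0.3522, 0.1111×(-3.1699)=-0.3522, 0.1111×(-3.1699)=-0.3522, 0.1111×(-3.1699)=-0.3522.
Sum = -2.6416, so H' = 2.64.

2.64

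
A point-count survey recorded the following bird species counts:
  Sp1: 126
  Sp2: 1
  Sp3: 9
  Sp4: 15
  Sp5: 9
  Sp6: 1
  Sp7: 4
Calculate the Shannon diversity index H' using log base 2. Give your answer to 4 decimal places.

Total N = 126+1+9+15+9+1+4 = 165, so the proportions are 0.763636, 0.006061, 0.054545, 0.090909, 0.054545, 0.006061, 0.024242 (working shown to 6 dp, full precision carried).
Each pᵢ log₂ pᵢ term: 0.763636×(-0.389042)=-0.297087, 0.006061×(-7.366322)=-0.044644, 0.054545×(-4.196397)=-0.228894, 0.090909×(-3.459432)=-0.314494, 0.054545×(-4.196397)=-0.228894, 0.006061×(-7.366322)=-0.044644, 0.024242×(-5.366322)=-0.130093.
Sum = -1.288751, so H' = 1.2888.

1.2888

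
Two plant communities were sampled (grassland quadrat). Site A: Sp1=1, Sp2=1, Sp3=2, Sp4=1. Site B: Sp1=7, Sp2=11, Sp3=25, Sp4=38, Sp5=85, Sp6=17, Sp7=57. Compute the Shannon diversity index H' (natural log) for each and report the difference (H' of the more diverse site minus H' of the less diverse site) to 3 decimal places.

0.336

Site A: N=5, proportions 0.2, 0.2, 0.4, 0.2, giving H' = 1.33218 (working shown to 5 dp, full precision carried).
Site B: N=240, proportions 0.02917, 0.04583, 0.10417, 0.15833, 0.35417, 0.07083, 0.2375, giving H' = 1.66838.
Difference = |1.33218 − 1.66838| = 0.33620, i.e. 0.336 to 3 decimal places.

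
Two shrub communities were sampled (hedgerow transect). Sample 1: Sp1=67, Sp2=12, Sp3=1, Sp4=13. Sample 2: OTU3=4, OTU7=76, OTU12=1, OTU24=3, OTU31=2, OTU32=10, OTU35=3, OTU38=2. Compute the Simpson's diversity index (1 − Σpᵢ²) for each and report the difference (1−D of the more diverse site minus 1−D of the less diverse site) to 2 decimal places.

Sample 1: N=93, proportions 0.7204, 0.129, 0.0108, 0.1398, giving 1−D = 0.4447 (working shown to 4 dp, full precision carried).
Sample 2: N=101, proportions 0.0396, 0.7525, 0.0099, 0.0297, 0.0198, 0.099, 0.0297, 0.0198, giving 1−D = 0.4198.
Difference = |0.4447 − 0.4198| = 0.0249, i.e. 0.02 to 2 decimal places.

0.02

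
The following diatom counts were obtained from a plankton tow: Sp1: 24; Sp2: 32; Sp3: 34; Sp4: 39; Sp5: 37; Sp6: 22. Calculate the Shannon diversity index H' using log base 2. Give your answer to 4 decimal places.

Total N = 24+32+34+39+37+22 = 188, so the proportions are 0.12766, 0.170213, 0.180851, 0.207447, 0.196809, 0.117021 (working shown to 6 dp, full precision carried).
Each pᵢ log₂ pᵢ term: 0.12766×(-2.969626)=-0.379101, 0.170213×(-2.554589)=-0.434824, 0.180851×(-2.467126)=-0.446182, 0.207447×(-2.269187)=-0.470736, 0.196809×(-2.345135)=-0.461543, 0.117021×(-3.095157)=-0.362199.
Sum = -2.554585, so H' = 2.5546.

2.5546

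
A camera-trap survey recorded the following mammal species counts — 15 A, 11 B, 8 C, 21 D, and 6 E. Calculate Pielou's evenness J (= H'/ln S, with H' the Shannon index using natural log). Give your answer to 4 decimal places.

Total N = 15+11+8+21+6 = 61, so the proportions are 0.245902, 0.180328, 0.131148, 0.344262, 0.098361 (working shown to 6 dp, full precision carried).
H' = −Σ pᵢ ln pᵢ = −((-0.344957) + (-0.308898) + (-0.266417) + (-0.367105) + (-0.228110)) = 1.515486.
With S = 5 species, ln S = 1.609438, so J = 1.515486/1.609438 = 0.941624, i.e. 0.9416 to 4 decimal places.

0.9416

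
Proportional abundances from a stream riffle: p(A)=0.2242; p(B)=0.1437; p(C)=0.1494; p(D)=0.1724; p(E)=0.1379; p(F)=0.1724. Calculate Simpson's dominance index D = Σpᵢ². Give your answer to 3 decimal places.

0.172

D = 0.2242² + 0.1437² + 0.1494² + 0.1724² + 0.1379² + 0.1724² = 0.05027 + 0.02065 + 0.02232 + 0.02972 + 0.01902 + 0.02972 = 0.17170 (working shown to 5 dp, full precision carried).
To 3 decimal places, D = 0.172.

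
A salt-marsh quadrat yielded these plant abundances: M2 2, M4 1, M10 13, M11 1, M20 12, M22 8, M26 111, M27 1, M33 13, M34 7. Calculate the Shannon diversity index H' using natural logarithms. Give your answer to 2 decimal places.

1.28

Total N = 2+1+13+1+12+8+111+1+13+7 = 169, so the proportions are 0.0118, 0.0059, 0.0769, 0.0059, 0.071, 0.0473, 0.6568, 0.0059, 0.0769, 0.0414 (working shown to 4 dp, full precision carried).
Each pᵢ ln pᵢ term: 0.0118×(-4.4368)=-0.0525, 0.0059×(-5.1299)=-0.0304, 0.0769×(-2.5649)=-0.1973, 0.0059×(-5.1299)=-0.0304, 0.071×(-2.6450)=-0.1878, 0.0473×(-3.0505)=-0.1444, 0.6568×(-0.4204)=-0.2761, 0.0059×(-5.1299)=-0.0304, 0.0769×(-2.5649)=-0.1973, 0.0414×(-3.1840)=-0.1319.
Sum = -1.2784, so H' = 1.28.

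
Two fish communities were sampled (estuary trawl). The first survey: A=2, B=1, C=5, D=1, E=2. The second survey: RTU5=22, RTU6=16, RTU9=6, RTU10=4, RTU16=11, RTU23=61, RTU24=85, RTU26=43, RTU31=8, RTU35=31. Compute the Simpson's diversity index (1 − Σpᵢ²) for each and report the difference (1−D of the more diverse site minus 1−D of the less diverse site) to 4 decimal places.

The first survey: N=11, proportions 0.181818, 0.090909, 0.454545, 0.090909, 0.181818, giving 1−D = 0.710744 (working shown to 6 dp, full precision carried).
The second survey: N=287, proportions 0.076655, 0.055749, 0.020906, 0.013937, 0.038328, 0.212544, 0.296167, 0.149826, 0.027875, 0.108014, giving 1−D = 0.821134.
Difference = |0.710744 − 0.821134| = 0.110390, i.e. 0.1104 to 4 decimal places.

0.1104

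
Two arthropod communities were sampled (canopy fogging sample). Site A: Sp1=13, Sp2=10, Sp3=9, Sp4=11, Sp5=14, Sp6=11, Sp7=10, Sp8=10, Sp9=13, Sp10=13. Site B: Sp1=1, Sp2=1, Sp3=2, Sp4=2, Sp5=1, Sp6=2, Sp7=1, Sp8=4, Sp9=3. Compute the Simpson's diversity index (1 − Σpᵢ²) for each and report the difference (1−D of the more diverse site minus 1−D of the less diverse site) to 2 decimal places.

0.04

Site A: N=114, proportions 0.11404, 0.08772, 0.07895, 0.09649, 0.12281, 0.09649, 0.08772, 0.08772, 0.11404, 0.11404, giving 1−D = 0.89797 (working shown to 5 dp, full precision carried).
Site B: N=17, proportions 0.05882, 0.05882, 0.11765, 0.11765, 0.05882, 0.11765, 0.05882, 0.23529, 0.17647, giving 1−D = 0.85813.
Difference = |0.89797 − 0.85813| = 0.03984, i.e. 0.04 to 2 decimal places.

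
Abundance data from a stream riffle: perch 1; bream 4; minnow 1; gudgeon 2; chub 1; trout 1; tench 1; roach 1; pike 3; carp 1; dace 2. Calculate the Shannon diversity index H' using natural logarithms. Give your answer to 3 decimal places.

2.245

Total N = 1+4+1+2+1+1+1+1+3+1+2 = 18, so the proportions are 0.05556, 0.22222, 0.05556, 0.11111, 0.05556, 0.05556, 0.05556, 0.05556, 0.16667, 0.05556, 0.11111 (working shown to 5 dp, full precision carried).
Each pᵢ ln pᵢ term: 0.05556×(-2.89037)=-0.16058, 0.22222×(-1.50408)=-0.33424, 0.05556×(-2.89037)=-0.16058, 0.11111×(-2.19722)=-0.24414, 0.05556×(-2.89037)=-0.16058, 0.05556×(-2.89037)=-0.16058, 0.05556×(-2.89037)=-0.16058, 0.05556×(-2.89037)=-0.16058, 0.16667×(-1.79176)=-0.29863, 0.05556×(-2.89037)=-0.16058, 0.11111×(-2.19722)=-0.24414.
Sum = -2.24517, so H' = 2.245.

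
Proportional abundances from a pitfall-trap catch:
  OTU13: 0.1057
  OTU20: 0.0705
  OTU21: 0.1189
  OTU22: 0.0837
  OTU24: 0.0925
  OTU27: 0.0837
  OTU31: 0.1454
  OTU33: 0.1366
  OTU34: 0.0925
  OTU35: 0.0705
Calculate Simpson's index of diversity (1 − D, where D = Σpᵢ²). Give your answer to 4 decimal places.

D = 0.1057² + 0.0705² + 0.1189² + 0.0837² + 0.0925² + 0.0837² + 0.1454² + 0.1366² + 0.0925² + 0.0705² = 0.011172 + 0.004970 + 0.014137 + 0.007006 + 0.008556 + 0.007006 + 0.021141 + 0.018660 + 0.008556 + 0.004970 = 0.106175 (working shown to 6 dp, full precision carried).
So 1 − D = 0.893825, i.e. 0.8938 to 4 decimal places.

0.8938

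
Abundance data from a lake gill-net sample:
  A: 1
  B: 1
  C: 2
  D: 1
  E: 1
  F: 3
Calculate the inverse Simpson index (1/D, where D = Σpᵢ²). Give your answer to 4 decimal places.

Total N = 1+1+2+1+1+3 = 9, so the proportions are 0.11111111, 0.11111111, 0.22222222, 0.11111111, 0.11111111, 0.33333333 (working shown to 8 dp, full precision carried).
D = 0.11111111² + 0.11111111² + 0.22222222² + 0.11111111² + 0.11111111² + 0.33333333² = 0.01234568 + 0.01234568 + 0.04938272 + 0.01234568 + 0.01234568 + 0.11111111 = 0.20987654.
So 1/D = 4.764706, i.e. 4.7647 to 4 decimal places.

4.7647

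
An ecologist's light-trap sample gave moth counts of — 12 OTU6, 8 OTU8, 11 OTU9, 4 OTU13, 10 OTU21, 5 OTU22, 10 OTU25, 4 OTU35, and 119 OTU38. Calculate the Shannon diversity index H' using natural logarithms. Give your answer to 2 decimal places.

1.35

Total N = 12+8+11+4+10+5+10+4+119 = 183, so the proportions are 0.0656, 0.0437, 0.0601, 0.0219, 0.0546, 0.0273, 0.0546, 0.0219, 0.6503 (working shown to 4 dp, full precision carried).
Each pᵢ ln pᵢ term: 0.0656×(-2.7246)=-0.1787, 0.0437×(-3.1300)=-0.1368, 0.0601×(-2.8116)=-0.1690, 0.0219×(-3.8232)=-0.0836, 0.0546×(-2.9069)=-0.1588, 0.0273×(-3.6000)=-0.0984, 0.0546×(-2.9069)=-0.1588, 0.0219×(-3.8232)=-0.0836, 0.6503×(-0.4304)=-0.2799.
Sum = -1.3475, so H' = 1.35.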